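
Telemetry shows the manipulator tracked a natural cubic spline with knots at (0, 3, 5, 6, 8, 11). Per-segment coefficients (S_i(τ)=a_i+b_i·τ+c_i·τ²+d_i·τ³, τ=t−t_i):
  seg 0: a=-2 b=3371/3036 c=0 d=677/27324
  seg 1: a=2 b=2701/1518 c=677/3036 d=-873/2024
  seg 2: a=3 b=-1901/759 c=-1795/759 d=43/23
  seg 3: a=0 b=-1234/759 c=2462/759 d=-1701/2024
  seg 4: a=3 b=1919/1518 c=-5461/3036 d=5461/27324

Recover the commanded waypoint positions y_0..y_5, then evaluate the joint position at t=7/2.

y_0=-2 y_1=2 y_2=3 y_3=0 y_4=3 y_5=-4
S(7/2) = 46819/16192

y_0 = S_0(0) = a_0 = -2
y_1 = S_1(0) = a_1 = 2
y_2 = S_2(0) = a_2 = 3
y_3 = S_3(0) = a_3 = 0
y_4 = S_4(0) = a_4 = 3
y_5 = S_4(3) = -4
t_q=7/2 is in segment 1 (τ=1/2); S_1(τ)=46819/16192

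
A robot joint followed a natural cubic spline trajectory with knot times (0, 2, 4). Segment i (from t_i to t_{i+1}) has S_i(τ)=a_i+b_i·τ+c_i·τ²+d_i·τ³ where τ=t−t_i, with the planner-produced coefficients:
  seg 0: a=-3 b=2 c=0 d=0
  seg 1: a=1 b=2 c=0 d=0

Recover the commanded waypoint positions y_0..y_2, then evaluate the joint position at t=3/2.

y_0 = S_0(0) = a_0 = -3
y_1 = S_1(0) = a_1 = 1
y_2 = S_1(2) = 5
t_q=3/2 is in segment 0 (τ=3/2); S_0(τ)=0

y_0=-3 y_1=1 y_2=5
S(3/2) = 0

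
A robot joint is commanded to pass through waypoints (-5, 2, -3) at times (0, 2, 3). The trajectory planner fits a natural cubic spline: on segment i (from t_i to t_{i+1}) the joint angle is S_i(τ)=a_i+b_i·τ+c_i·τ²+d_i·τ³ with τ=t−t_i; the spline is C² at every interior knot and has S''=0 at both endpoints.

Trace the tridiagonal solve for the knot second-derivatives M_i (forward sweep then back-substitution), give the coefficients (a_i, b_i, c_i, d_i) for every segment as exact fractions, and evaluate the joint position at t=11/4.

Δ: Δ0=7/2, Δ1=-5
row 1: diag=6, rhs=-51; c'=1/6, d'=-17/2
back: M1=-17/2
M: M0=0, M1=-17/2, M2=0
seg 0: a=-5, c=M0/2=0, d=(M1−M0)/(6·2)=-17/24, b=Δ0−h0·(2M0+M1)/6=19/3
seg 1: a=2, c=M1/2=-17/4, d=(M2−M1)/(6·1)=17/12, b=Δ1−h1·(2M1+M2)/6=-13/6
t_q=11/4 → seg 1, τ=3/4; S=2+-13/6·τ+-17/4·τ²+17/12·τ³=-363/256

  seg 0: a=-5 b=19/3 c=0 d=-17/24
  seg 1: a=2 b=-13/6 c=-17/4 d=17/12
S(11/4) = -363/256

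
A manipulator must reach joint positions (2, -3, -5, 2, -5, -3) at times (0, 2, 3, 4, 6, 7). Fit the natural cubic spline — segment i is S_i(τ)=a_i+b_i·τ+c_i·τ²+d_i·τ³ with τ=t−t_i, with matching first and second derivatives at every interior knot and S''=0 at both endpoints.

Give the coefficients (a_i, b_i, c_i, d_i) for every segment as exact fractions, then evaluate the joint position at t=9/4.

Δ: Δ0=-5/2, Δ1=-2, Δ2=7, Δ3=-7/2, Δ4=2
row 1: diag=6, rhs=3; c'=1/6, d'=1/2
row 2: denom=4−1·1/6=23/6; d'=(54−1·1/2)/(23/6)=321/23
row 3: denom=6−1·6/23=132/23; d'=(-63−1·321/23)/(132/23)=-295/22
row 4: denom=6−2·23/66=175/33; d'=(33−2·-295/22)/(175/33)=282/25
back: M4=282/25
back: M3=-295/22−23/66·282/25=-867/50
back: M2=321/23−6/23·-867/50=462/25
back: M1=1/2−1/6·462/25=-129/50
M: M0=0, M1=-129/50, M2=462/25, M3=-867/50, M4=282/25, M5=0
seg 0: a=2, c=M0/2=0, d=(M1−M0)/(6·2)=-43/200, b=Δ0−h0·(2M0+M1)/6=-41/25
seg 1: a=-3, c=M1/2=-129/100, d=(M2−M1)/(6·1)=351/100, b=Δ1−h1·(2M1+M2)/6=-211/50
seg 2: a=-5, c=M2/2=231/25, d=(M3−M2)/(6·1)=-597/100, b=Δ2−h2·(2M2+M3)/6=373/100
seg 3: a=2, c=M3/2=-867/100, d=(M4−M3)/(6·2)=477/200, b=Δ3−h3·(2M3+M4)/6=43/10
seg 4: a=-5, c=M4/2=141/25, d=(M5−M4)/(6·1)=-47/25, b=Δ4−h4·(2M4+M5)/6=-44/25
t_q=9/4 → seg 1, τ=1/4; S=-3+-211/50·τ+-129/100·τ²+351/100·τ³=-26117/6400

  seg 0: a=2 b=-41/25 c=0 d=-43/200
  seg 1: a=-3 b=-211/50 c=-129/100 d=351/100
  seg 2: a=-5 b=373/100 c=231/25 d=-597/100
  seg 3: a=2 b=43/10 c=-867/100 d=477/200
  seg 4: a=-5 b=-44/25 c=141/25 d=-47/25
S(9/4) = -26117/6400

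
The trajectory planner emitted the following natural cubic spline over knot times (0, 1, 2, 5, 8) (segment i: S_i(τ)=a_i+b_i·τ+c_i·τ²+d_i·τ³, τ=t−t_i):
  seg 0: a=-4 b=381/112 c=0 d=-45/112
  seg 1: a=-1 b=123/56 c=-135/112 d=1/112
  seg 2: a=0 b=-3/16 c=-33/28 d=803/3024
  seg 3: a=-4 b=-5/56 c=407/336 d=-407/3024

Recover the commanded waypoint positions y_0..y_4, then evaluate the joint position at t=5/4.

y_0 = S_0(0) = a_0 = -4
y_1 = S_1(0) = a_1 = -1
y_2 = S_2(0) = a_2 = 0
y_3 = S_3(0) = a_3 = -4
y_4 = S_3(3) = 3
t_q=5/4 is in segment 1 (τ=1/4); S_1(τ)=-3771/7168

y_0=-4 y_1=-1 y_2=0 y_3=-4 y_4=3
S(5/4) = -3771/7168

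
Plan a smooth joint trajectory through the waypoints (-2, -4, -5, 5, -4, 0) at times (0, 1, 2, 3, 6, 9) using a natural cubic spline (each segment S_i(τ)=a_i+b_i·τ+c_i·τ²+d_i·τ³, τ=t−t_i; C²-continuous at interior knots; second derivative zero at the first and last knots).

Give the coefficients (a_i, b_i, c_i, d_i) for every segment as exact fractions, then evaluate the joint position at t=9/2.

Δ: Δ0=-2, Δ1=-1, Δ2=10, Δ3=-3, Δ4=4/3
row 1: diag=4, rhs=6; c'=1/4, d'=3/2
row 2: denom=4−1·1/4=15/4; d'=(66−1·3/2)/(15/4)=86/5
row 3: denom=8−1·4/15=116/15; d'=(-78−1·86/5)/(116/15)=-357/29
row 4: denom=12−3·45/116=1257/116; d'=(26−3·-357/29)/(1257/116)=7300/1257
back: M4=7300/1257
back: M3=-357/29−45/116·7300/1257=-6102/419
back: M2=86/5−4/15·-6102/419=8834/419
back: M1=3/2−1/4·8834/419=-1580/419
M: M0=0, M1=-1580/419, M2=8834/419, M3=-6102/419, M4=7300/1257, M5=0
seg 0: a=-2, c=M0/2=0, d=(M1−M0)/(6·1)=-790/1257, b=Δ0−h0·(2M0+M1)/6=-1724/1257
seg 1: a=-4, c=M1/2=-790/419, d=(M2−M1)/(6·1)=5207/1257, b=Δ1−h1·(2M1+M2)/6=-4094/1257
seg 2: a=-5, c=M2/2=4417/419, d=(M3−M2)/(6·1)=-7468/1257, b=Δ2−h2·(2M2+M3)/6=6787/1257
seg 3: a=5, c=M3/2=-3051/419, d=(M4−M3)/(6·3)=12803/11313, b=Δ3−h3·(2M3+M4)/6=10885/1257
seg 4: a=-4, c=M4/2=3650/1257, d=(M5−M4)/(6·3)=-3650/11313, b=Δ4−h4·(2M4+M5)/6=-5624/1257
t_q=9/2 → seg 3, τ=3/2; S=5+10885/1257·τ+-3051/419·τ²+12803/11313·τ³=18185/3352

  seg 0: a=-2 b=-1724/1257 c=0 d=-790/1257
  seg 1: a=-4 b=-4094/1257 c=-790/419 d=5207/1257
  seg 2: a=-5 b=6787/1257 c=4417/419 d=-7468/1257
  seg 3: a=5 b=10885/1257 c=-3051/419 d=12803/11313
  seg 4: a=-4 b=-5624/1257 c=3650/1257 d=-3650/11313
S(9/2) = 18185/3352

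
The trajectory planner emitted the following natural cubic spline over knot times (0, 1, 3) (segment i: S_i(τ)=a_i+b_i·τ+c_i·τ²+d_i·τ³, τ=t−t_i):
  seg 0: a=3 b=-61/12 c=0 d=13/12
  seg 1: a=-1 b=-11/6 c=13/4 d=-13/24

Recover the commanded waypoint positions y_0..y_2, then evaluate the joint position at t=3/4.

y_0=3 y_1=-1 y_2=4
S(3/4) = -91/256

y_0 = S_0(0) = a_0 = 3
y_1 = S_1(0) = a_1 = -1
y_2 = S_1(2) = 4
t_q=3/4 is in segment 0 (τ=3/4); S_0(τ)=-91/256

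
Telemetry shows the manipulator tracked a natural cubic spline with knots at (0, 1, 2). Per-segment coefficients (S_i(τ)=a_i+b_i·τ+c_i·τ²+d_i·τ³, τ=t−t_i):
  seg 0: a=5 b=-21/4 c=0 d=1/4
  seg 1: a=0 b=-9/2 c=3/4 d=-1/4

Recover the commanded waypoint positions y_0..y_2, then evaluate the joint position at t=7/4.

y_0 = S_0(0) = a_0 = 5
y_1 = S_1(0) = a_1 = 0
y_2 = S_1(1) = -4
t_q=7/4 is in segment 1 (τ=3/4); S_1(τ)=-783/256

y_0=5 y_1=0 y_2=-4
S(7/4) = -783/256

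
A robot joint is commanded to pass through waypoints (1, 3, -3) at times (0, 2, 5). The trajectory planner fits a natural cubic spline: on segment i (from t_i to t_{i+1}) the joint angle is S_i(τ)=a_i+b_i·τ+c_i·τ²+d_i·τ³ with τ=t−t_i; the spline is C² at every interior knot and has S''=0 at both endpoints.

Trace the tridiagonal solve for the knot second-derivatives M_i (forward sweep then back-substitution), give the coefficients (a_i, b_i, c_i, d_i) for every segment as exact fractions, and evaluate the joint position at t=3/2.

  seg 0: a=1 b=8/5 c=0 d=-3/20
  seg 1: a=3 b=-1/5 c=-9/10 d=1/10
S(3/2) = 463/160

Δ: Δ0=1, Δ1=-2
row 1: diag=10, rhs=-18; c'=3/10, d'=-9/5
back: M1=-9/5
M: M0=0, M1=-9/5, M2=0
seg 0: a=1, c=M0/2=0, d=(M1−M0)/(6·2)=-3/20, b=Δ0−h0·(2M0+M1)/6=8/5
seg 1: a=3, c=M1/2=-9/10, d=(M2−M1)/(6·3)=1/10, b=Δ1−h1·(2M1+M2)/6=-1/5
t_q=3/2 → seg 0, τ=3/2; S=1+8/5·τ+0·τ²+-3/20·τ³=463/160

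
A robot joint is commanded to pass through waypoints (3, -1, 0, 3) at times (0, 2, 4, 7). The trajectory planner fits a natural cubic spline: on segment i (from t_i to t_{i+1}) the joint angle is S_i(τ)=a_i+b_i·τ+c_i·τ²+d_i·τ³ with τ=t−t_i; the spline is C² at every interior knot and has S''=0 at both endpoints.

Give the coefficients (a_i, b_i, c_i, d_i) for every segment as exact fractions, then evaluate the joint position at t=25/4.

Δ: Δ0=-2, Δ1=1/2, Δ2=1
row 1: diag=8, rhs=15; c'=1/4, d'=15/8
row 2: denom=10−2·1/4=19/2; d'=(3−2·15/8)/(19/2)=-3/38
back: M2=-3/38
back: M1=15/8−1/4·-3/38=36/19
M: M0=0, M1=36/19, M2=-3/38, M3=0
seg 0: a=3, c=M0/2=0, d=(M1−M0)/(6·2)=3/19, b=Δ0−h0·(2M0+M1)/6=-50/19
seg 1: a=-1, c=M1/2=18/19, d=(M2−M1)/(6·2)=-25/152, b=Δ1−h1·(2M1+M2)/6=-14/19
seg 2: a=0, c=M2/2=-3/76, d=(M3−M2)/(6·3)=1/228, b=Δ2−h2·(2M2+M3)/6=41/38
t_q=25/4 → seg 2, τ=9/4; S=0+41/38·τ+-3/76·τ²+1/228·τ³=11079/4864

  seg 0: a=3 b=-50/19 c=0 d=3/19
  seg 1: a=-1 b=-14/19 c=18/19 d=-25/152
  seg 2: a=0 b=41/38 c=-3/76 d=1/228
S(25/4) = 11079/4864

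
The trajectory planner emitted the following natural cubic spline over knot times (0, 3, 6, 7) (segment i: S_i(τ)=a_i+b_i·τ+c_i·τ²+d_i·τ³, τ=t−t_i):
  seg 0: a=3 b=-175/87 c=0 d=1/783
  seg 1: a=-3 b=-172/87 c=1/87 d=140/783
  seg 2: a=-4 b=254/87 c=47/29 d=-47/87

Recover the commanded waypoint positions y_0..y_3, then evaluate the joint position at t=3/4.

y_0 = S_0(0) = a_0 = 3
y_1 = S_1(0) = a_1 = -3
y_2 = S_2(0) = a_2 = -4
y_3 = S_2(1) = 0
t_q=3/4 is in segment 0 (τ=3/4); S_0(τ)=2769/1856

y_0=3 y_1=-3 y_2=-4 y_3=0
S(3/4) = 2769/1856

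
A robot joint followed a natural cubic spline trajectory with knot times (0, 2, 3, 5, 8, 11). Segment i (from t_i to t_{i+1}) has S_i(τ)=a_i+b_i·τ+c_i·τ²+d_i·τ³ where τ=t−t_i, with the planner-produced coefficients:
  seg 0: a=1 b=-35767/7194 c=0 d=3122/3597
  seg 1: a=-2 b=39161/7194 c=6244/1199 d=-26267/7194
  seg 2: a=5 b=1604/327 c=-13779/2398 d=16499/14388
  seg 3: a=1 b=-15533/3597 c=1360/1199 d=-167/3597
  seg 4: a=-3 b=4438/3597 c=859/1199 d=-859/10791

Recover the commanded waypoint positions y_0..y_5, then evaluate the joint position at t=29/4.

y_0=1 y_1=-2 y_2=5 y_3=1 y_4=-3 y_5=5
S(29/4) = -268789/76736

y_0 = S_0(0) = a_0 = 1
y_1 = S_1(0) = a_1 = -2
y_2 = S_2(0) = a_2 = 5
y_3 = S_3(0) = a_3 = 1
y_4 = S_4(0) = a_4 = -3
y_5 = S_4(3) = 5
t_q=29/4 is in segment 3 (τ=9/4); S_3(τ)=-268789/76736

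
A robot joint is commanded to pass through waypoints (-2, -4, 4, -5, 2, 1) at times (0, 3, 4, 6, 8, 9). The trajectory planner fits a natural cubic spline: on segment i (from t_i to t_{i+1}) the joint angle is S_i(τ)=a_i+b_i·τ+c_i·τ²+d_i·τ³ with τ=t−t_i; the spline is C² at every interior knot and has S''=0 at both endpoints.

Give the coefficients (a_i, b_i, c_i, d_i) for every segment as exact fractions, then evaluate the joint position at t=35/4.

Δ: Δ0=-2/3, Δ1=8, Δ2=-9/2, Δ3=7/2, Δ4=-1
row 1: diag=8, rhs=52; c'=1/8, d'=13/2
row 2: denom=6−1·1/8=47/8; d'=(-75−1·13/2)/(47/8)=-652/47
row 3: denom=8−2·16/47=344/47; d'=(48−2·-652/47)/(344/47)=445/43
row 4: denom=6−2·47/172=469/86; d'=(-27−2·445/43)/(469/86)=-586/67
back: M4=-586/67
back: M3=445/43−47/172·-586/67=1707/134
back: M2=-652/47−16/47·1707/134=-1220/67
back: M1=13/2−1/8·-1220/67=588/67
M: M0=0, M1=588/67, M2=-1220/67, M3=1707/134, M4=-586/67, M5=0
seg 0: a=-2, c=M0/2=0, d=(M1−M0)/(6·3)=98/201, b=Δ0−h0·(2M0+M1)/6=-1016/201
seg 1: a=-4, c=M1/2=294/67, d=(M2−M1)/(6·1)=-904/201, b=Δ1−h1·(2M1+M2)/6=1630/201
seg 2: a=4, c=M2/2=-610/67, d=(M3−M2)/(6·2)=4147/1608, b=Δ2−h2·(2M2+M3)/6=682/201
seg 3: a=-5, c=M3/2=1707/268, d=(M4−M3)/(6·2)=-2879/1608, b=Δ3−h3·(2M3+M4)/6=-835/402
seg 4: a=2, c=M4/2=-293/67, d=(M5−M4)/(6·1)=293/201, b=Δ4−h4·(2M4+M5)/6=385/201
t_q=35/4 → seg 4, τ=3/4; S=2+385/201·τ+-293/67·τ²+293/201·τ³=6825/4288

  seg 0: a=-2 b=-1016/201 c=0 d=98/201
  seg 1: a=-4 b=1630/201 c=294/67 d=-904/201
  seg 2: a=4 b=682/201 c=-610/67 d=4147/1608
  seg 3: a=-5 b=-835/402 c=1707/268 d=-2879/1608
  seg 4: a=2 b=385/201 c=-293/67 d=293/201
S(35/4) = 6825/4288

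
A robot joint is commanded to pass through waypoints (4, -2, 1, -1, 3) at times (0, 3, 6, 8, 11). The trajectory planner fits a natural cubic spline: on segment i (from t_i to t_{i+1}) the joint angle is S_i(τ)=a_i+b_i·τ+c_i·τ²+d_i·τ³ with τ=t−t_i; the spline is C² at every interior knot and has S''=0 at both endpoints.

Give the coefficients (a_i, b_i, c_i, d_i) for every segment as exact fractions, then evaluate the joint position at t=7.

  seg 0: a=4 b=-535/177 c=0 d=181/1593
  seg 1: a=-2 b=8/177 c=181/177 d=-374/1593
  seg 2: a=1 b=-28/177 c=-193/177 d=79/236
  seg 3: a=-1 b=-89/177 c=325/354 d=-325/3186
S(7) = 61/708

Δ: Δ0=-2, Δ1=1, Δ2=-1, Δ3=4/3
row 1: diag=12, rhs=18; c'=1/4, d'=3/2
row 2: denom=10−3·1/4=37/4; d'=(-12−3·3/2)/(37/4)=-66/37
row 3: denom=10−2·8/37=354/37; d'=(14−2·-66/37)/(354/37)=325/177
back: M3=325/177
back: M2=-66/37−8/37·325/177=-386/177
back: M1=3/2−1/4·-386/177=362/177
M: M0=0, M1=362/177, M2=-386/177, M3=325/177, M4=0
seg 0: a=4, c=M0/2=0, d=(M1−M0)/(6·3)=181/1593, b=Δ0−h0·(2M0+M1)/6=-535/177
seg 1: a=-2, c=M1/2=181/177, d=(M2−M1)/(6·3)=-374/1593, b=Δ1−h1·(2M1+M2)/6=8/177
seg 2: a=1, c=M2/2=-193/177, d=(M3−M2)/(6·2)=79/236, b=Δ2−h2·(2M2+M3)/6=-28/177
seg 3: a=-1, c=M3/2=325/354, d=(M4−M3)/(6·3)=-325/3186, b=Δ3−h3·(2M3+M4)/6=-89/177
t_q=7 → seg 2, τ=1; S=1+-28/177·τ+-193/177·τ²+79/236·τ³=61/708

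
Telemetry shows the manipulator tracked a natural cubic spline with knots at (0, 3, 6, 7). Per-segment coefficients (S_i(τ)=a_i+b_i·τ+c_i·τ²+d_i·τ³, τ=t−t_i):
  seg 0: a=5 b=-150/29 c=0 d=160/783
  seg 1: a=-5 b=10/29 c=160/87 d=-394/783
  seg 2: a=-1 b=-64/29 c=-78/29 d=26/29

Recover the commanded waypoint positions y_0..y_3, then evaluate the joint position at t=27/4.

y_0 = S_0(0) = a_0 = 5
y_1 = S_1(0) = a_1 = -5
y_2 = S_2(0) = a_2 = -1
y_3 = S_2(1) = -5
t_q=27/4 is in segment 2 (τ=3/4); S_2(τ)=-3517/928

y_0=5 y_1=-5 y_2=-1 y_3=-5
S(27/4) = -3517/928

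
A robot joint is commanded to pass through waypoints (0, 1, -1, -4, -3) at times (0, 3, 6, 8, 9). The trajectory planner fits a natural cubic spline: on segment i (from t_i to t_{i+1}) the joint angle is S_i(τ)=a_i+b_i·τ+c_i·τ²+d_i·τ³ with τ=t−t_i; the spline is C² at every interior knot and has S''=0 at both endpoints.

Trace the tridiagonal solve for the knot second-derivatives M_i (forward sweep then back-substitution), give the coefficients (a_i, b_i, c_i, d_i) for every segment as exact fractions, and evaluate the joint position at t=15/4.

Δ: Δ0=1/3, Δ1=-2/3, Δ2=-3/2, Δ3=1
row 1: diag=12, rhs=-6; c'=1/4, d'=-1/2
row 2: denom=10−3·1/4=37/4; d'=(-5−3·-1/2)/(37/4)=-14/37
row 3: denom=6−2·8/37=206/37; d'=(15−2·-14/37)/(206/37)=583/206
back: M3=583/206
back: M2=-14/37−8/37·583/206=-102/103
back: M1=-1/2−1/4·-102/103=-26/103
M: M0=0, M1=-26/103, M2=-102/103, M3=583/206, M4=0
seg 0: a=0, c=M0/2=0, d=(M1−M0)/(6·3)=-13/927, b=Δ0−h0·(2M0+M1)/6=142/309
seg 1: a=1, c=M1/2=-13/103, d=(M2−M1)/(6·3)=-38/927, b=Δ1−h1·(2M1+M2)/6=25/309
seg 2: a=-1, c=M2/2=-51/103, d=(M3−M2)/(6·2)=787/2472, b=Δ2−h2·(2M2+M3)/6=-551/309
seg 3: a=-4, c=M3/2=583/412, d=(M4−M3)/(6·1)=-583/1236, b=Δ3−h3·(2M3+M4)/6=35/618
t_q=15/4 → seg 1, τ=3/4; S=1+25/309·τ+-13/103·τ²+-38/927·τ³=3205/3296

  seg 0: a=0 b=142/309 c=0 d=-13/927
  seg 1: a=1 b=25/309 c=-13/103 d=-38/927
  seg 2: a=-1 b=-551/309 c=-51/103 d=787/2472
  seg 3: a=-4 b=35/618 c=583/412 d=-583/1236
S(15/4) = 3205/3296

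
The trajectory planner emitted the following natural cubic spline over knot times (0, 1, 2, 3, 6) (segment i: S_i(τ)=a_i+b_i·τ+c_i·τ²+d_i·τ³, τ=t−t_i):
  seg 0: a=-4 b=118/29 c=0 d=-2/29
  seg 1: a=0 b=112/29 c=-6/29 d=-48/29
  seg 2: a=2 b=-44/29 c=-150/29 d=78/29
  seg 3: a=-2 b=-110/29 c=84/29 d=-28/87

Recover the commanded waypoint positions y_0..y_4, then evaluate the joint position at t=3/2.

y_0 = S_0(0) = a_0 = -4
y_1 = S_1(0) = a_1 = 0
y_2 = S_2(0) = a_2 = 2
y_3 = S_3(0) = a_3 = -2
y_4 = S_3(3) = 4
t_q=3/2 is in segment 1 (τ=1/2); S_1(τ)=97/58

y_0=-4 y_1=0 y_2=2 y_3=-2 y_4=4
S(3/2) = 97/58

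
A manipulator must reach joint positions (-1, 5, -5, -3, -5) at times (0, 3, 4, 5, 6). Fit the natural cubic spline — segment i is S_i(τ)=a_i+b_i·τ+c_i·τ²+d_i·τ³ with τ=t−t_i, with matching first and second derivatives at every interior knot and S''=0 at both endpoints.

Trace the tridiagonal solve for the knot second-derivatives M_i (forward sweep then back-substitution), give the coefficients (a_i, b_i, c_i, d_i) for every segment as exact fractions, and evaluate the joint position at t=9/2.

Δ: Δ0=2, Δ1=-10, Δ2=2, Δ3=-2
row 1: diag=8, rhs=-72; c'=1/8, d'=-9
row 2: denom=4−1·1/8=31/8; d'=(72−1·-9)/(31/8)=648/31
row 3: denom=4−1·8/31=116/31; d'=(-24−1·648/31)/(116/31)=-12
back: M3=-12
back: M2=648/31−8/31·-12=24
back: M1=-9−1/8·24=-12
M: M0=0, M1=-12, M2=24, M3=-12, M4=0
seg 0: a=-1, c=M0/2=0, d=(M1−M0)/(6·3)=-2/3, b=Δ0−h0·(2M0+M1)/6=8
seg 1: a=5, c=M1/2=-6, d=(M2−M1)/(6·1)=6, b=Δ1−h1·(2M1+M2)/6=-10
seg 2: a=-5, c=M2/2=12, d=(M3−M2)/(6·1)=-6, b=Δ2−h2·(2M2+M3)/6=-4
seg 3: a=-3, c=M3/2=-6, d=(M4−M3)/(6·1)=2, b=Δ3−h3·(2M3+M4)/6=2
t_q=9/2 → seg 2, τ=1/2; S=-5+-4·τ+12·τ²+-6·τ³=-19/4

  seg 0: a=-1 b=8 c=0 d=-2/3
  seg 1: a=5 b=-10 c=-6 d=6
  seg 2: a=-5 b=-4 c=12 d=-6
  seg 3: a=-3 b=2 c=-6 d=2
S(9/2) = -19/4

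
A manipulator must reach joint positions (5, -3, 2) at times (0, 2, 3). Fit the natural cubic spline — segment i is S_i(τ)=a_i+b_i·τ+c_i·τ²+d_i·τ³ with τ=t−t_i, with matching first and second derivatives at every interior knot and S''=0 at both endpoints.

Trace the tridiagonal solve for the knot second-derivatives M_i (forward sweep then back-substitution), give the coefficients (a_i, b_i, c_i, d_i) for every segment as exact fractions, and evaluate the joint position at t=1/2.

Δ: Δ0=-4, Δ1=5
row 1: diag=6, rhs=54; c'=1/6, d'=9
back: M1=9
M: M0=0, M1=9, M2=0
seg 0: a=5, c=M0/2=0, d=(M1−M0)/(6·2)=3/4, b=Δ0−h0·(2M0+M1)/6=-7
seg 1: a=-3, c=M1/2=9/2, d=(M2−M1)/(6·1)=-3/2, b=Δ1−h1·(2M1+M2)/6=2
t_q=1/2 → seg 0, τ=1/2; S=5+-7·τ+0·τ²+3/4·τ³=51/32

  seg 0: a=5 b=-7 c=0 d=3/4
  seg 1: a=-3 b=2 c=9/2 d=-3/2
S(1/2) = 51/32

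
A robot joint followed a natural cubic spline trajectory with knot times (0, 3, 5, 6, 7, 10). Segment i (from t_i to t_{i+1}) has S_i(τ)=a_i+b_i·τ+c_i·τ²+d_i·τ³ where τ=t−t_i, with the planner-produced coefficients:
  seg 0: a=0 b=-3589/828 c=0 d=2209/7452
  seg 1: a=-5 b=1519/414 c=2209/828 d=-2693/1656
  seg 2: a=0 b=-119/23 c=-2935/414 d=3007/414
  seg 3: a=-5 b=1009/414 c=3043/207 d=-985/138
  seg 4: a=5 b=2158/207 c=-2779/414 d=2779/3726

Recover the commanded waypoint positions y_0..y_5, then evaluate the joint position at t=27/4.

y_0=0 y_1=-5 y_2=0 y_3=-5 y_4=5 y_5=-4
S(27/4) = 18421/8832

y_0 = S_0(0) = a_0 = 0
y_1 = S_1(0) = a_1 = -5
y_2 = S_2(0) = a_2 = 0
y_3 = S_3(0) = a_3 = -5
y_4 = S_4(0) = a_4 = 5
y_5 = S_4(3) = -4
t_q=27/4 is in segment 3 (τ=3/4); S_3(τ)=18421/8832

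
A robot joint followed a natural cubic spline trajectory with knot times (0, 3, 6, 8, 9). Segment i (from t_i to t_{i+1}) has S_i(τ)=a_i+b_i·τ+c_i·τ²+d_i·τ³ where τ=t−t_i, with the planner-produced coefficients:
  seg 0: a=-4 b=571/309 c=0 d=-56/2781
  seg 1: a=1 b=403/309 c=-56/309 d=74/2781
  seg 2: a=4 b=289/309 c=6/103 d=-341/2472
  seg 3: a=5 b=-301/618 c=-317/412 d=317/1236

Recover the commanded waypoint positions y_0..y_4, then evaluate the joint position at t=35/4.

y_0=-4 y_1=1 y_2=4 y_3=5 y_4=4
S(35/4) = 113649/26368

y_0 = S_0(0) = a_0 = -4
y_1 = S_1(0) = a_1 = 1
y_2 = S_2(0) = a_2 = 4
y_3 = S_3(0) = a_3 = 5
y_4 = S_3(1) = 4
t_q=35/4 is in segment 3 (τ=3/4); S_3(τ)=113649/26368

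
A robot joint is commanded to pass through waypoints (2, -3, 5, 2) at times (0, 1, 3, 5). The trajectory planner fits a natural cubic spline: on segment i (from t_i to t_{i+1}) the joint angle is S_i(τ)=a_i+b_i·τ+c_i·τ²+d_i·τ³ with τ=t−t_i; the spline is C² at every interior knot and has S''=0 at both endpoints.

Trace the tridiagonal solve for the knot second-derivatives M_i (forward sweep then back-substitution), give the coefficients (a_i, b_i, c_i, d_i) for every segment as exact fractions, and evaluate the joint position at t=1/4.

Δ: Δ0=-5, Δ1=4, Δ2=-3/2
row 1: diag=6, rhs=54; c'=1/3, d'=9
row 2: denom=8−2·1/3=22/3; d'=(-33−2·9)/(22/3)=-153/22
back: M2=-153/22
back: M1=9−1/3·-153/22=249/22
M: M0=0, M1=249/22, M2=-153/22, M3=0
seg 0: a=2, c=M0/2=0, d=(M1−M0)/(6·1)=83/44, b=Δ0−h0·(2M0+M1)/6=-303/44
seg 1: a=-3, c=M1/2=249/44, d=(M2−M1)/(6·2)=-67/44, b=Δ1−h1·(2M1+M2)/6=-27/22
seg 2: a=5, c=M2/2=-153/44, d=(M3−M2)/(6·2)=51/88, b=Δ2−h2·(2M2+M3)/6=69/22
t_q=1/4 → seg 0, τ=1/4; S=2+-303/44·τ+0·τ²+83/44·τ³=867/2816

  seg 0: a=2 b=-303/44 c=0 d=83/44
  seg 1: a=-3 b=-27/22 c=249/44 d=-67/44
  seg 2: a=5 b=69/22 c=-153/44 d=51/88
S(1/4) = 867/2816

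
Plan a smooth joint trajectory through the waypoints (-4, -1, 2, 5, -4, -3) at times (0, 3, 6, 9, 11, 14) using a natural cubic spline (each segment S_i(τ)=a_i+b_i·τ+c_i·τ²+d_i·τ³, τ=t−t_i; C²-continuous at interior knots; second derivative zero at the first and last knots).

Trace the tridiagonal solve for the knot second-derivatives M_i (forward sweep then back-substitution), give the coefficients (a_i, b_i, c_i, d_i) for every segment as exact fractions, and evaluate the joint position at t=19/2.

  seg 0: a=-4 b=757/660 c=0 d=-97/5940
  seg 1: a=-1 b=233/330 c=-97/660 d=97/1188
  seg 2: a=2 b=1339/660 c=97/165 d=-1843/5940
  seg 3: a=5 b=-931/330 c=-97/44 d=901/1320
  seg 4: a=-4 b=-569/165 c=104/55 d=-104/495
S(19/2) = 2199/704

Δ: Δ0=1, Δ1=1, Δ2=1, Δ3=-9/2, Δ4=1/3
row 1: diag=12, rhs=0; c'=1/4, d'=0
row 2: denom=12−3·1/4=45/4; d'=(0−3·0)/(45/4)=0
row 3: denom=10−3·4/15=46/5; d'=(-33−3·0)/(46/5)=-165/46
row 4: denom=10−2·5/23=220/23; d'=(29−2·-165/46)/(220/23)=208/55
back: M4=208/55
back: M3=-165/46−5/23·208/55=-97/22
back: M2=0−4/15·-97/22=194/165
back: M1=0−1/4·194/165=-97/330
M: M0=0, M1=-97/330, M2=194/165, M3=-97/22, M4=208/55, M5=0
seg 0: a=-4, c=M0/2=0, d=(M1−M0)/(6·3)=-97/5940, b=Δ0−h0·(2M0+M1)/6=757/660
seg 1: a=-1, c=M1/2=-97/660, d=(M2−M1)/(6·3)=97/1188, b=Δ1−h1·(2M1+M2)/6=233/330
seg 2: a=2, c=M2/2=97/165, d=(M3−M2)/(6·3)=-1843/5940, b=Δ2−h2·(2M2+M3)/6=1339/660
seg 3: a=5, c=M3/2=-97/44, d=(M4−M3)/(6·2)=901/1320, b=Δ3−h3·(2M3+M4)/6=-931/330
seg 4: a=-4, c=M4/2=104/55, d=(M5−M4)/(6·3)=-104/495, b=Δ4−h4·(2M4+M5)/6=-569/165
t_q=19/2 → seg 3, τ=1/2; S=5+-931/330·τ+-97/44·τ²+901/1320·τ³=2199/704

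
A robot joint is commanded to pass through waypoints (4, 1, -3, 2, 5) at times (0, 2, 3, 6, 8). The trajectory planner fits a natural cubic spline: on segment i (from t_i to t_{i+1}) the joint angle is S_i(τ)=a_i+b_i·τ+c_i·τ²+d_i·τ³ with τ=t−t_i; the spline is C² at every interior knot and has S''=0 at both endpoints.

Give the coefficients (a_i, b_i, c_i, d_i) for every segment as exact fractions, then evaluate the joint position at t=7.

  seg 0: a=4 b=-29/78 c=0 d=-11/39
  seg 1: a=1 b=-293/78 c=-22/13 d=113/78
  seg 2: a=-3 b=-109/39 c=69/26 d=-7/18
  seg 3: a=2 b=205/78 c=-11/13 d=11/78
S(7) = 51/13

Δ: Δ0=-3/2, Δ1=-4, Δ2=5/3, Δ3=3/2
row 1: diag=6, rhs=-15; c'=1/6, d'=-5/2
row 2: denom=8−1·1/6=47/6; d'=(34−1·-5/2)/(47/6)=219/47
row 3: denom=10−3·18/47=416/47; d'=(-1−3·219/47)/(416/47)=-22/13
back: M3=-22/13
back: M2=219/47−18/47·-22/13=69/13
back: M1=-5/2−1/6·69/13=-44/13
M: M0=0, M1=-44/13, M2=69/13, M3=-22/13, M4=0
seg 0: a=4, c=M0/2=0, d=(M1−M0)/(6·2)=-11/39, b=Δ0−h0·(2M0+M1)/6=-29/78
seg 1: a=1, c=M1/2=-22/13, d=(M2−M1)/(6·1)=113/78, b=Δ1−h1·(2M1+M2)/6=-293/78
seg 2: a=-3, c=M2/2=69/26, d=(M3−M2)/(6·3)=-7/18, b=Δ2−h2·(2M2+M3)/6=-109/39
seg 3: a=2, c=M3/2=-11/13, d=(M4−M3)/(6·2)=11/78, b=Δ3−h3·(2M3+M4)/6=205/78
t_q=7 → seg 3, τ=1; S=2+205/78·τ+-11/13·τ²+11/78·τ³=51/13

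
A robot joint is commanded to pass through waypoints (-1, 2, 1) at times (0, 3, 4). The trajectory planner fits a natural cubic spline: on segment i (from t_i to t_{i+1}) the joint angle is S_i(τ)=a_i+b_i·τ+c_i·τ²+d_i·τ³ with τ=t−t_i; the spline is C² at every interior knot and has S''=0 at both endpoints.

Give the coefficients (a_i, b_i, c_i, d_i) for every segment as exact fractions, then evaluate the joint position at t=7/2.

  seg 0: a=-1 b=7/4 c=0 d=-1/12
  seg 1: a=2 b=-1/2 c=-3/4 d=1/4
S(7/2) = 51/32

Δ: Δ0=1, Δ1=-1
row 1: diag=8, rhs=-12; c'=1/8, d'=-3/2
back: M1=-3/2
M: M0=0, M1=-3/2, M2=0
seg 0: a=-1, c=M0/2=0, d=(M1−M0)/(6·3)=-1/12, b=Δ0−h0·(2M0+M1)/6=7/4
seg 1: a=2, c=M1/2=-3/4, d=(M2−M1)/(6·1)=1/4, b=Δ1−h1·(2M1+M2)/6=-1/2
t_q=7/2 → seg 1, τ=1/2; S=2+-1/2·τ+-3/4·τ²+1/4·τ³=51/32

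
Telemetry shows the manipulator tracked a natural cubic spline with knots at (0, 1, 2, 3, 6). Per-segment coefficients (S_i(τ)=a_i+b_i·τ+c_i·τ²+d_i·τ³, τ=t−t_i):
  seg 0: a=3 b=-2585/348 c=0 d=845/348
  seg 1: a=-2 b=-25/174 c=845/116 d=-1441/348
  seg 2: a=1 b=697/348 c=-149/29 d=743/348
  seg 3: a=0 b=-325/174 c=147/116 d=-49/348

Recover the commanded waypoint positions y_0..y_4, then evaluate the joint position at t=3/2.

y_0=3 y_1=-2 y_2=1 y_3=0 y_4=2
S(3/2) = -713/928

y_0 = S_0(0) = a_0 = 3
y_1 = S_1(0) = a_1 = -2
y_2 = S_2(0) = a_2 = 1
y_3 = S_3(0) = a_3 = 0
y_4 = S_3(3) = 2
t_q=3/2 is in segment 1 (τ=1/2); S_1(τ)=-713/928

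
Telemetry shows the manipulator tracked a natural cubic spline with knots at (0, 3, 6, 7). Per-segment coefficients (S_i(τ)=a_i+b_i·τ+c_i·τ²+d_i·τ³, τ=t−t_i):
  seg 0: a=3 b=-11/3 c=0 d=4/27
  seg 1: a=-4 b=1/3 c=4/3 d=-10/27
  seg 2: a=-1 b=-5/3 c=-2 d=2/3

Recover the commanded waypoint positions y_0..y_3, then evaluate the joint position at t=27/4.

y_0=3 y_1=-4 y_2=-1 y_3=-4
S(27/4) = -99/32

y_0 = S_0(0) = a_0 = 3
y_1 = S_1(0) = a_1 = -4
y_2 = S_2(0) = a_2 = -1
y_3 = S_2(1) = -4
t_q=27/4 is in segment 2 (τ=3/4); S_2(τ)=-99/32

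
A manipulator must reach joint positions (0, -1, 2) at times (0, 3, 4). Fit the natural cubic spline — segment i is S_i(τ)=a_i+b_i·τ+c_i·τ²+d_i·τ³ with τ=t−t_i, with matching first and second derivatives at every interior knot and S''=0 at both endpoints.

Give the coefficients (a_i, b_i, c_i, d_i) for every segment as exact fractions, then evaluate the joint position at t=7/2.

  seg 0: a=0 b=-19/12 c=0 d=5/36
  seg 1: a=-1 b=13/6 c=5/4 d=-5/12
S(7/2) = 11/32

Δ: Δ0=-1/3, Δ1=3
row 1: diag=8, rhs=20; c'=1/8, d'=5/2
back: M1=5/2
M: M0=0, M1=5/2, M2=0
seg 0: a=0, c=M0/2=0, d=(M1−M0)/(6·3)=5/36, b=Δ0−h0·(2M0+M1)/6=-19/12
seg 1: a=-1, c=M1/2=5/4, d=(M2−M1)/(6·1)=-5/12, b=Δ1−h1·(2M1+M2)/6=13/6
t_q=7/2 → seg 1, τ=1/2; S=-1+13/6·τ+5/4·τ²+-5/12·τ³=11/32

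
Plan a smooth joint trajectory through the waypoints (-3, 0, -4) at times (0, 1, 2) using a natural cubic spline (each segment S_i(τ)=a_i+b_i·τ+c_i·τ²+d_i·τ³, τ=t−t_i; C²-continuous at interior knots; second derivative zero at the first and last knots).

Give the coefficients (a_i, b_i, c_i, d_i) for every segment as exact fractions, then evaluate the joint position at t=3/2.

  seg 0: a=-3 b=19/4 c=0 d=-7/4
  seg 1: a=0 b=-1/2 c=-21/4 d=7/4
S(3/2) = -43/32

Δ: Δ0=3, Δ1=-4
row 1: diag=4, rhs=-42; c'=1/4, d'=-21/2
back: M1=-21/2
M: M0=0, M1=-21/2, M2=0
seg 0: a=-3, c=M0/2=0, d=(M1−M0)/(6·1)=-7/4, b=Δ0−h0·(2M0+M1)/6=19/4
seg 1: a=0, c=M1/2=-21/4, d=(M2−M1)/(6·1)=7/4, b=Δ1−h1·(2M1+M2)/6=-1/2
t_q=3/2 → seg 1, τ=1/2; S=0+-1/2·τ+-21/4·τ²+7/4·τ³=-43/32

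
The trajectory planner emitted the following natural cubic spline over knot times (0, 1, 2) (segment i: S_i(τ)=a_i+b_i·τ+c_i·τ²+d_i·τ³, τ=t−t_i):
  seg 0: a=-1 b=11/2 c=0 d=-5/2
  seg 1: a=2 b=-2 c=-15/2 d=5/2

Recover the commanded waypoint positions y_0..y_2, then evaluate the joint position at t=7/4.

y_0=-1 y_1=2 y_2=-5
S(7/4) = -341/128

y_0 = S_0(0) = a_0 = -1
y_1 = S_1(0) = a_1 = 2
y_2 = S_1(1) = -5
t_q=7/4 is in segment 1 (τ=3/4); S_1(τ)=-341/128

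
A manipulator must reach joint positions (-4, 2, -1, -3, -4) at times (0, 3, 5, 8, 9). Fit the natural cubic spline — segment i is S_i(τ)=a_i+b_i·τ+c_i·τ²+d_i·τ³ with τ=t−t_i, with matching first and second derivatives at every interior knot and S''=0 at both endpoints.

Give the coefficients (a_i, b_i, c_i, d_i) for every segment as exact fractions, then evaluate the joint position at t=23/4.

  seg 0: a=-4 b=4295/1356 c=0 d=-1583/12204
  seg 1: a=2 b=-227/678 c=-1583/1356 d=793/2712
  seg 2: a=-1 b=-169/113 c=199/339 d=-316/3051
  seg 3: a=-3 b=-87/113 c=-39/113 d=13/113
S(23/4) = -1659/904

Δ: Δ0=2, Δ1=-3/2, Δ2=-2/3, Δ3=-1
row 1: diag=10, rhs=-21; c'=1/5, d'=-21/10
row 2: denom=10−2·1/5=48/5; d'=(5−2·-21/10)/(48/5)=23/24
row 3: denom=8−3·5/16=113/16; d'=(-2−3·23/24)/(113/16)=-78/113
back: M3=-78/113
back: M2=23/24−5/16·-78/113=398/339
back: M1=-21/10−1/5·398/339=-1583/678
M: M0=0, M1=-1583/678, M2=398/339, M3=-78/113, M4=0
seg 0: a=-4, c=M0/2=0, d=(M1−M0)/(6·3)=-1583/12204, b=Δ0−h0·(2M0+M1)/6=4295/1356
seg 1: a=2, c=M1/2=-1583/1356, d=(M2−M1)/(6·2)=793/2712, b=Δ1−h1·(2M1+M2)/6=-227/678
seg 2: a=-1, c=M2/2=199/339, d=(M3−M2)/(6·3)=-316/3051, b=Δ2−h2·(2M2+M3)/6=-169/113
seg 3: a=-3, c=M3/2=-39/113, d=(M4−M3)/(6·1)=13/113, b=Δ3−h3·(2M3+M4)/6=-87/113
t_q=23/4 → seg 2, τ=3/4; S=-1+-169/113·τ+199/339·τ²+-316/3051·τ³=-1659/904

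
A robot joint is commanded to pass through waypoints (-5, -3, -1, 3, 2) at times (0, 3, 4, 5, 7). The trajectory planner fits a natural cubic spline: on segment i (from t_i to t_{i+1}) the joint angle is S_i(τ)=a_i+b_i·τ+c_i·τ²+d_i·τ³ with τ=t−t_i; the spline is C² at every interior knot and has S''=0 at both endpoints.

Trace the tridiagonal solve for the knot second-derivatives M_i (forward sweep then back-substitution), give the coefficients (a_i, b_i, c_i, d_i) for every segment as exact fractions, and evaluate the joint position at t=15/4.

Δ: Δ0=2/3, Δ1=2, Δ2=4, Δ3=-1/2
row 1: diag=8, rhs=8; c'=1/8, d'=1
row 2: denom=4−1·1/8=31/8; d'=(12−1·1)/(31/8)=88/31
row 3: denom=6−1·8/31=178/31; d'=(-27−1·88/31)/(178/31)=-925/178
back: M3=-925/178
back: M2=88/31−8/31·-925/178=372/89
back: M1=1−1/8·372/89=85/178
M: M0=0, M1=85/178, M2=372/89, M3=-925/178, M4=0
seg 0: a=-5, c=M0/2=0, d=(M1−M0)/(6·3)=85/3204, b=Δ0−h0·(2M0+M1)/6=457/1068
seg 1: a=-3, c=M1/2=85/356, d=(M2−M1)/(6·1)=659/1068, b=Δ1−h1·(2M1+M2)/6=611/534
seg 2: a=-1, c=M2/2=186/89, d=(M3−M2)/(6·1)=-1669/1068, b=Δ2−h2·(2M2+M3)/6=3709/1068
seg 3: a=3, c=M3/2=-925/356, d=(M4−M3)/(6·2)=925/2136, b=Δ3−h3·(2M3+M4)/6=1583/534
t_q=15/4 → seg 1, τ=3/4; S=-3+611/534·τ+85/356·τ²+659/1068·τ³=-39809/22784

  seg 0: a=-5 b=457/1068 c=0 d=85/3204
  seg 1: a=-3 b=611/534 c=85/356 d=659/1068
  seg 2: a=-1 b=3709/1068 c=186/89 d=-1669/1068
  seg 3: a=3 b=1583/534 c=-925/356 d=925/2136
S(15/4) = -39809/22784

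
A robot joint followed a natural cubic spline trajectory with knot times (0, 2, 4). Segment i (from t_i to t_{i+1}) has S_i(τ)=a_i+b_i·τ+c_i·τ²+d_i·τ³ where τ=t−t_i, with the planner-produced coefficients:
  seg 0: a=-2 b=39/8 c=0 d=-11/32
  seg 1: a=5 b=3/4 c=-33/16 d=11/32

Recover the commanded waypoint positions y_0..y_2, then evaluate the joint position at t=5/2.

y_0=-2 y_1=5 y_2=1
S(5/2) = 1255/256

y_0 = S_0(0) = a_0 = -2
y_1 = S_1(0) = a_1 = 5
y_2 = S_1(2) = 1
t_q=5/2 is in segment 1 (τ=1/2); S_1(τ)=1255/256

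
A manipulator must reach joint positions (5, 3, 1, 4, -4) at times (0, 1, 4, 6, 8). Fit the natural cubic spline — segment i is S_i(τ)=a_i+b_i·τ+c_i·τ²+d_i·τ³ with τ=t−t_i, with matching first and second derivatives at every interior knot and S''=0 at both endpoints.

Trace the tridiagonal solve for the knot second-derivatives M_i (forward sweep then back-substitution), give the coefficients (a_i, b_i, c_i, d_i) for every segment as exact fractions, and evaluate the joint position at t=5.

Δ: Δ0=-2, Δ1=-2/3, Δ2=3/2, Δ3=-4
row 1: diag=8, rhs=8; c'=3/8, d'=1
row 2: denom=10−3·3/8=71/8; d'=(13−3·1)/(71/8)=80/71
row 3: denom=8−2·16/71=536/71; d'=(-33−2·80/71)/(536/71)=-2503/536
back: M3=-2503/536
back: M2=80/71−16/71·-2503/536=146/67
back: M1=1−3/8·146/67=49/268
M: M0=0, M1=49/268, M2=146/67, M3=-2503/536, M4=0
seg 0: a=5, c=M0/2=0, d=(M1−M0)/(6·1)=49/1608, b=Δ0−h0·(2M0+M1)/6=-3265/1608
seg 1: a=3, c=M1/2=49/536, d=(M2−M1)/(6·3)=535/4824, b=Δ1−h1·(2M1+M2)/6=-1559/804
seg 2: a=1, c=M2/2=73/67, d=(M3−M2)/(6·2)=-3671/6432, b=Δ2−h2·(2M2+M3)/6=2579/1608
seg 3: a=4, c=M3/2=-2503/1072, d=(M4−M3)/(6·2)=2503/6432, b=Δ3−h3·(2M3+M4)/6=-713/804
t_q=5 → seg 2, τ=1; S=1+2579/1608·τ+73/67·τ²+-3671/6432·τ³=6695/2144

  seg 0: a=5 b=-3265/1608 c=0 d=49/1608
  seg 1: a=3 b=-1559/804 c=49/536 d=535/4824
  seg 2: a=1 b=2579/1608 c=73/67 d=-3671/6432
  seg 3: a=4 b=-713/804 c=-2503/1072 d=2503/6432
S(5) = 6695/2144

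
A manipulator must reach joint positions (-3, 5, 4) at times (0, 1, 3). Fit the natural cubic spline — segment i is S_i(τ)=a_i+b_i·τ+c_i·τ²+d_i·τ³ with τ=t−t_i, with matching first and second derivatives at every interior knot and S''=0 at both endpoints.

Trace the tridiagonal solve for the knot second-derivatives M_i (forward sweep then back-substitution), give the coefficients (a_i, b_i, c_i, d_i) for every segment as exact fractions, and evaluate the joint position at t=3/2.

Δ: Δ0=8, Δ1=-1/2
row 1: diag=6, rhs=-51; c'=1/3, d'=-17/2
back: M1=-17/2
M: M0=0, M1=-17/2, M2=0
seg 0: a=-3, c=M0/2=0, d=(M1−M0)/(6·1)=-17/12, b=Δ0−h0·(2M0+M1)/6=113/12
seg 1: a=5, c=M1/2=-17/4, d=(M2−M1)/(6·2)=17/24, b=Δ1−h1·(2M1+M2)/6=31/6
t_q=3/2 → seg 1, τ=1/2; S=5+31/6·τ+-17/4·τ²+17/24·τ³=423/64

  seg 0: a=-3 b=113/12 c=0 d=-17/12
  seg 1: a=5 b=31/6 c=-17/4 d=17/24
S(3/2) = 423/64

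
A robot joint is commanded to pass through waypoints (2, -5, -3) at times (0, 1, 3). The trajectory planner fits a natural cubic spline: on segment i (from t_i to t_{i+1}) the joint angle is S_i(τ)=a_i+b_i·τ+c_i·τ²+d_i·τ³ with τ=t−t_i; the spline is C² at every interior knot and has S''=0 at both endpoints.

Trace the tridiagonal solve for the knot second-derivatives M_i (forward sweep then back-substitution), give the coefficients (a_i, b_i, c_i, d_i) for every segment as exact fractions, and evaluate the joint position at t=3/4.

Δ: Δ0=-7, Δ1=1
row 1: diag=6, rhs=48; c'=1/3, d'=8
back: M1=8
M: M0=0, M1=8, M2=0
seg 0: a=2, c=M0/2=0, d=(M1−M0)/(6·1)=4/3, b=Δ0−h0·(2M0+M1)/6=-25/3
seg 1: a=-5, c=M1/2=4, d=(M2−M1)/(6·2)=-2/3, b=Δ1−h1·(2M1+M2)/6=-13/3
t_q=3/4 → seg 0, τ=3/4; S=2+-25/3·τ+0·τ²+4/3·τ³=-59/16

  seg 0: a=2 b=-25/3 c=0 d=4/3
  seg 1: a=-5 b=-13/3 c=4 d=-2/3
S(3/4) = -59/16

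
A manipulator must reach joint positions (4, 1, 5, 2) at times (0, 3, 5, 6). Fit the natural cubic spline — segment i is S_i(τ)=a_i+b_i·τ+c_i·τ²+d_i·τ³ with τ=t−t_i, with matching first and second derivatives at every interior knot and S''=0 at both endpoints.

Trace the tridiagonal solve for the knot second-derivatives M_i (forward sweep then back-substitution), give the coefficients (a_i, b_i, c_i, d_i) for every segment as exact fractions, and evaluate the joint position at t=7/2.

  seg 0: a=4 b=-5/2 c=0 d=1/6
  seg 1: a=1 b=2 c=3/2 d=-3/4
  seg 2: a=5 b=-1 c=-3 d=1
S(7/2) = 73/32

Δ: Δ0=-1, Δ1=2, Δ2=-3
row 1: diag=10, rhs=18; c'=1/5, d'=9/5
row 2: denom=6−2·1/5=28/5; d'=(-30−2·9/5)/(28/5)=-6
back: M2=-6
back: M1=9/5−1/5·-6=3
M: M0=0, M1=3, M2=-6, M3=0
seg 0: a=4, c=M0/2=0, d=(M1−M0)/(6·3)=1/6, b=Δ0−h0·(2M0+M1)/6=-5/2
seg 1: a=1, c=M1/2=3/2, d=(M2−M1)/(6·2)=-3/4, b=Δ1−h1·(2M1+M2)/6=2
seg 2: a=5, c=M2/2=-3, d=(M3−M2)/(6·1)=1, b=Δ2−h2·(2M2+M3)/6=-1
t_q=7/2 → seg 1, τ=1/2; S=1+2·τ+3/2·τ²+-3/4·τ³=73/32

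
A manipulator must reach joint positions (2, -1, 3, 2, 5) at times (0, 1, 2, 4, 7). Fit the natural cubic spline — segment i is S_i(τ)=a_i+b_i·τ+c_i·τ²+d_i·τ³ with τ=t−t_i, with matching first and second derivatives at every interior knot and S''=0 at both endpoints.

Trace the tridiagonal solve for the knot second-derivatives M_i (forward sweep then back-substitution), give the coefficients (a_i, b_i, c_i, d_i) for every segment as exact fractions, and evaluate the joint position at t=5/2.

  seg 0: a=2 b=-541/107 c=0 d=220/107
  seg 1: a=-1 b=119/107 c=660/107 d=-351/107
  seg 2: a=3 b=386/107 c=-393/107 d=693/856
  seg 3: a=2 b=-293/214 c=507/428 d=-169/1284
S(5/2) = 27301/6848

Δ: Δ0=-3, Δ1=4, Δ2=-1/2, Δ3=1
row 1: diag=4, rhs=42; c'=1/4, d'=21/2
row 2: denom=6−1·1/4=23/4; d'=(-27−1·21/2)/(23/4)=-150/23
row 3: denom=10−2·8/23=214/23; d'=(9−2·-150/23)/(214/23)=507/214
back: M3=507/214
back: M2=-150/23−8/23·507/214=-786/107
back: M1=21/2−1/4·-786/107=1320/107
M: M0=0, M1=1320/107, M2=-786/107, M3=507/214, M4=0
seg 0: a=2, c=M0/2=0, d=(M1−M0)/(6·1)=220/107, b=Δ0−h0·(2M0+M1)/6=-541/107
seg 1: a=-1, c=M1/2=660/107, d=(M2−M1)/(6·1)=-351/107, b=Δ1−h1·(2M1+M2)/6=119/107
seg 2: a=3, c=M2/2=-393/107, d=(M3−M2)/(6·2)=693/856, b=Δ2−h2·(2M2+M3)/6=386/107
seg 3: a=2, c=M3/2=507/428, d=(M4−M3)/(6·3)=-169/1284, b=Δ3−h3·(2M3+M4)/6=-293/214
t_q=5/2 → seg 2, τ=1/2; S=3+386/107·τ+-393/107·τ²+693/856·τ³=27301/6848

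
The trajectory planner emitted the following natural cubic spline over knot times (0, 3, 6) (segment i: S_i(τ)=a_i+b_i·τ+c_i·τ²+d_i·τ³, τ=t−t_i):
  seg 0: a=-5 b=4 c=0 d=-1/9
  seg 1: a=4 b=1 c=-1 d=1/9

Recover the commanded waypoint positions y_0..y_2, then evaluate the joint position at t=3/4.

y_0=-5 y_1=4 y_2=1
S(3/4) = -131/64

y_0 = S_0(0) = a_0 = -5
y_1 = S_1(0) = a_1 = 4
y_2 = S_1(3) = 1
t_q=3/4 is in segment 0 (τ=3/4); S_0(τ)=-131/64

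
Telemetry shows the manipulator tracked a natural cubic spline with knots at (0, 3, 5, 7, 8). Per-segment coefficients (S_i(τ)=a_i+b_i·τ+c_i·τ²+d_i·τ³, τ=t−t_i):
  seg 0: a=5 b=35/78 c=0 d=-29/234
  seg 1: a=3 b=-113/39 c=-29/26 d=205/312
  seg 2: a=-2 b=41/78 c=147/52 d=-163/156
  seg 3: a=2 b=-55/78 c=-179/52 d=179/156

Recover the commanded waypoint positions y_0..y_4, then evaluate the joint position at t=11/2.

y_0=5 y_1=3 y_2=-2 y_3=2 y_4=-1
S(11/2) = -483/416

y_0 = S_0(0) = a_0 = 5
y_1 = S_1(0) = a_1 = 3
y_2 = S_2(0) = a_2 = -2
y_3 = S_3(0) = a_3 = 2
y_4 = S_3(1) = -1
t_q=11/2 is in segment 2 (τ=1/2); S_2(τ)=-483/416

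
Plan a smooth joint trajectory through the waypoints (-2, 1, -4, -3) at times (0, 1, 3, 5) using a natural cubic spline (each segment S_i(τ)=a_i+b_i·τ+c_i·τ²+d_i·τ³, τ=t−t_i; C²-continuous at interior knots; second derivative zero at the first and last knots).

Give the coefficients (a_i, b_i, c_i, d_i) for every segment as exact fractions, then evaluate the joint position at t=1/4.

Δ: Δ0=3, Δ1=-5/2, Δ2=1/2
row 1: diag=6, rhs=-33; c'=1/3, d'=-11/2
row 2: denom=8−2·1/3=22/3; d'=(18−2·-11/2)/(22/3)=87/22
back: M2=87/22
back: M1=-11/2−1/3·87/22=-75/11
M: M0=0, M1=-75/11, M2=87/22, M3=0
seg 0: a=-2, c=M0/2=0, d=(M1−M0)/(6·1)=-25/22, b=Δ0−h0·(2M0+M1)/6=91/22
seg 1: a=1, c=M1/2=-75/22, d=(M2−M1)/(6·2)=79/88, b=Δ1−h1·(2M1+M2)/6=8/11
seg 2: a=-4, c=M2/2=87/44, d=(M3−M2)/(6·2)=-29/88, b=Δ2−h2·(2M2+M3)/6=-47/22
t_q=1/4 → seg 0, τ=1/4; S=-2+91/22·τ+0·τ²+-25/22·τ³=-1385/1408

  seg 0: a=-2 b=91/22 c=0 d=-25/22
  seg 1: a=1 b=8/11 c=-75/22 d=79/88
  seg 2: a=-4 b=-47/22 c=87/44 d=-29/88
S(1/4) = -1385/1408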